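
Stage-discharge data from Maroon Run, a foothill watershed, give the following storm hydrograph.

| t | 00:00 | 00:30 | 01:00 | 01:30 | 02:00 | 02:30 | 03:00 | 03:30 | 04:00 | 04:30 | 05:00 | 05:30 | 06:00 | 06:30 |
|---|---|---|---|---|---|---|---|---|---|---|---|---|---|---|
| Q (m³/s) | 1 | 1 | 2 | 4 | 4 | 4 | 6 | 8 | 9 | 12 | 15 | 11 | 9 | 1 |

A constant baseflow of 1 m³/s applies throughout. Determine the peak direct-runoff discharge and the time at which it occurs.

Subtracting baseflow gives direct-runoff ordinates: 0.0, 0.0, 1.0, 3.0, 3.0, 3.0, 5.0, 7.0, 8.0, 11.0, 14.0, 10.0, 8.0, 0.0 m³/s.
The maximum is 14.0 m³/s, occurring at the reading for t = 05:00.

Q_p = 14.0 m³/s at t = 05:00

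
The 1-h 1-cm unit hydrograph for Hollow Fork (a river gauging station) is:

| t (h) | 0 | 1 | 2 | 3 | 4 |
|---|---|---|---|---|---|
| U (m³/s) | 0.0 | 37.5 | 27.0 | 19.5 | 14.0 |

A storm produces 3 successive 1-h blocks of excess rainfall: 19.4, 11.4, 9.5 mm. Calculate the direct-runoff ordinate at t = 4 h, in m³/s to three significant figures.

By discrete convolution, Q_j = Σ (P_i / 10 mm) · U_{j−i}.
At t = 4 h (j=4): Q = (19.4/10)·14.0 + (11.4/10)·19.5 + (9.5/10)·27.0 = 75.0 m³/s.

Q ≈ 75.0 m³/s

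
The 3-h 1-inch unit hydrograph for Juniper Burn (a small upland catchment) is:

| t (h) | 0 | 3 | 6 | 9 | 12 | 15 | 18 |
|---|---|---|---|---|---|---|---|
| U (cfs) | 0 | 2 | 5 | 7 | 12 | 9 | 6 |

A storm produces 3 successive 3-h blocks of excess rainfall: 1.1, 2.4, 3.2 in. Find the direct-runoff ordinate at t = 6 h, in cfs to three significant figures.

By discrete convolution, Q_j = Σ (P_i / 1 in) · U_{j−i}.
At t = 6 h (j=2): Q = (1.1/1)·5 + (2.4/1)·2 + (3.2/1)·0 = 10.3 cfs.

Q ≈ 10.3 cfs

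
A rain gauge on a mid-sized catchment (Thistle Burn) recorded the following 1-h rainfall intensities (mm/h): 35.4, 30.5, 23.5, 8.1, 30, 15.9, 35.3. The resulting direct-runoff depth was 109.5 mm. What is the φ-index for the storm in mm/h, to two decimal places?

φ ≈ 10.18 mm/h

Only the 6 blocks with intensity above φ contribute runoff: 35.4, 30.5, 23.5, 30, 15.9, 35.3 mm/h.
Σ(I−φ)·Δt = d  ⇒  (35.4+30.5+23.5+30+15.9+35.3 − 6φ)·1 = 109.5
φ = (170.6 − 109.5/1) / 6 = 10.18 mm/h.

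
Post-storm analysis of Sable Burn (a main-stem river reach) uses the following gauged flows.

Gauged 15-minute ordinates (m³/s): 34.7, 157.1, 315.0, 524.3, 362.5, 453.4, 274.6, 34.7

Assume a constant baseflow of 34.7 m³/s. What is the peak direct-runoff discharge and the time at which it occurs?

Subtracting baseflow gives direct-runoff ordinates: 0.0, 122.4, 280.3, 489.6, 327.8, 418.7, 239.9, 0.0 m³/s.
The maximum is 489.6 m³/s, occurring at the reading for t = 0.75 h.

Q_p = 489.6 m³/s at t = 0.75 h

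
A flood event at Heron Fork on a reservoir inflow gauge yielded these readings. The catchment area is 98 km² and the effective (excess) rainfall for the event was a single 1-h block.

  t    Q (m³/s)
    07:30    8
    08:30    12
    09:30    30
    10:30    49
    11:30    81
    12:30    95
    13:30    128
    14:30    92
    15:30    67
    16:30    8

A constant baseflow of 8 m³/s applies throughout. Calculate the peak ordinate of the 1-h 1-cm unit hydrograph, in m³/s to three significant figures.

U_p ≈ 66.7 m³/s

Direct runoff: 0.0, 4.0, 22.0, 41.0, 73.0, 87.0, 120.0, 84.0, 59.0, 0.0 m³/s; ΣQ_DR = 490.0 m³/s, peak = 120.0 m³/s.
Runoff depth d = ΣQ_DR·Δt / A = 490.0 × 3600 / (98 km²) = 18.00 mm.
The 1-cm UH is the DRH scaled by (10 mm)/d, so U_p = 120.0 × 10/18.00 = 66.7 m³/s.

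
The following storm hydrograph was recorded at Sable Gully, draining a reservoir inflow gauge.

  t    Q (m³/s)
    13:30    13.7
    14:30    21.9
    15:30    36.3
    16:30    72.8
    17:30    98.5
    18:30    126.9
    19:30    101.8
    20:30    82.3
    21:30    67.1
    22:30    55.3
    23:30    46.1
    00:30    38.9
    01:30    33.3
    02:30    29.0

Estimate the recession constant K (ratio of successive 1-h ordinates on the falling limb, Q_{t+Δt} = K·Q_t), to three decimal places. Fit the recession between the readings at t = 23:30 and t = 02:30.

Using the recession-limb readings at t = 23:30 and t = 02:30: Q falls from 46.1 to 29.0 m³/s over 3 intervals.
K = (Q₂/Q₁)^(1/3) = (29.0/46.1)^(1/3) = 0.857.

K ≈ 0.857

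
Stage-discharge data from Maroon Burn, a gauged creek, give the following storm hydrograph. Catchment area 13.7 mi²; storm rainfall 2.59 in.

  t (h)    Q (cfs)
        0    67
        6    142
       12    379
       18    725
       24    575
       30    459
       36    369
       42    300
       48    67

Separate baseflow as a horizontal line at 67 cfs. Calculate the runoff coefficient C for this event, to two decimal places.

ΣQ_DR = 2480 cfs; V = ΣQ_DR·Δt = 5.357 × 10^7 ft³.
Runoff depth d = V / A = 1.683 in.
C = d / P = 1.683 / 2.59 = 0.65.

C ≈ 0.65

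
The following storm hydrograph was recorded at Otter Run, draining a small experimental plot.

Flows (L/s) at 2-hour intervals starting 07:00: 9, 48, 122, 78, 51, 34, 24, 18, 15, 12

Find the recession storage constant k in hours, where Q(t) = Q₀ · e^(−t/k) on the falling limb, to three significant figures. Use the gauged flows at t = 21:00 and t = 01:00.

On the falling limb, Q drops from 18 to 12 L/s between t = 21:00 and t = 01:00 (Δt = 4 h).
k = −Δt / ln(Q₂/Q₁) = −4 / ln(12/18) = 9.87 h.

k ≈ 9.87 h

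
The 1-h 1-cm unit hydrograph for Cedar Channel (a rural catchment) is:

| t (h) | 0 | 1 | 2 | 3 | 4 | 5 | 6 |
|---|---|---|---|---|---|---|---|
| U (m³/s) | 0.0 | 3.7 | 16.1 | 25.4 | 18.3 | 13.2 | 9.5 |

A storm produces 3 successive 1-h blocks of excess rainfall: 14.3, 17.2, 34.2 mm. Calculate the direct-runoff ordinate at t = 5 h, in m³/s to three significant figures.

Q ≈ 137 m³/s

By discrete convolution, Q_j = Σ (P_i / 10 mm) · U_{j−i}.
At t = 5 h (j=5): Q = (14.3/10)·13.2 + (17.2/10)·18.3 + (34.2/10)·25.4 = 137 m³/s.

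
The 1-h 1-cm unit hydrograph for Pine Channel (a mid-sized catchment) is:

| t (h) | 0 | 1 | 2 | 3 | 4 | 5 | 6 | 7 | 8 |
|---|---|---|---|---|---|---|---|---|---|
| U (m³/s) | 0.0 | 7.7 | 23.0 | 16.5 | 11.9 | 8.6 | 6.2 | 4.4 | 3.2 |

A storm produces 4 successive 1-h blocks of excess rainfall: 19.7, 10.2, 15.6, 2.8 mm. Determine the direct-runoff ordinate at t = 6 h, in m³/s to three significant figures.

Q ≈ 44.2 m³/s

By discrete convolution, Q_j = Σ (P_i / 10 mm) · U_{j−i}.
At t = 6 h (j=6): Q = (19.7/10)·6.2 + (10.2/10)·8.6 + (15.6/10)·11.9 + (2.8/10)·16.5 = 44.2 m³/s.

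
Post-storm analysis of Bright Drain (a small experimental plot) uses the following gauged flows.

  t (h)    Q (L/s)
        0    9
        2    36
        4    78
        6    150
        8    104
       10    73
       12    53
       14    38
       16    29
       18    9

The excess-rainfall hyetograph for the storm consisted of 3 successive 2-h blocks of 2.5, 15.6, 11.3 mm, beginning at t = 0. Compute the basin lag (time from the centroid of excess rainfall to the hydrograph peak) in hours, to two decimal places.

t_L ≈ 2.40 h

Centroid of excess rainfall: t_c = Σ P_i·t̄_i / ΣP_i = 3.5986 h (block centres at 1, 3, 5 h).
Hydrograph peak occurs at t = 6 h, so basin lag t_L = 6 − 3.5986 = 2.40 h.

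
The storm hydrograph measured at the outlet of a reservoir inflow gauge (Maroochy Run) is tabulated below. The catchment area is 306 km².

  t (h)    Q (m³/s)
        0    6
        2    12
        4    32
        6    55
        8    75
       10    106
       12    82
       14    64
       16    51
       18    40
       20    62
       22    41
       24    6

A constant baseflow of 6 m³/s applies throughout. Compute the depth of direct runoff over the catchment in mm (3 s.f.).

d ≈ 13.0 mm

Direct runoff: 0.0, 6.0, 26.0, 49.0, 69.0, 100.0, 76.0, 58.0, 45.0, 34.0, 56.0, 35.0, 0.0 m³/s; ΣQ_DR = 554.0 m³/s.
V = ΣQ_DR · Δt = 554.0 × 7200 s = 3.989 × 10^6 m³.
Over A = 306 km², depth = V / A = 13.0 mm.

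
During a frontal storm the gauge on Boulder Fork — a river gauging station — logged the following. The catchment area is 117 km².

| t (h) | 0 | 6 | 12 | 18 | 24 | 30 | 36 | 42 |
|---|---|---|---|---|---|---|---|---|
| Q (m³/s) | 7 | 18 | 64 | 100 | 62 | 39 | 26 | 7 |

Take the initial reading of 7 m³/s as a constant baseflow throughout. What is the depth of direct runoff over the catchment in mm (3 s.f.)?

d ≈ 49.3 mm

Direct runoff: 0.0, 11.0, 57.0, 93.0, 55.0, 32.0, 19.0, 0.0 m³/s; ΣQ_DR = 267.0 m³/s.
V = ΣQ_DR · Δt = 267.0 × 21600 s = 5.767 × 10^6 m³.
Over A = 117 km², depth = V / A = 49.3 mm.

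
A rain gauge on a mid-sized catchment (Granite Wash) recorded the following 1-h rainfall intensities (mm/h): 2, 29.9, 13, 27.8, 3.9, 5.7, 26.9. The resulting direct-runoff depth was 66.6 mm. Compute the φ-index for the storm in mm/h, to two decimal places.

Only the 4 blocks with intensity above φ contribute runoff: 29.9, 13, 27.8, 26.9 mm/h.
Σ(I−φ)·Δt = d  ⇒  (29.9+13+27.8+26.9 − 4φ)·1 = 66.6
φ = (97.60 − 66.6/1) / 4 = 7.75 mm/h.

φ ≈ 7.75 mm/h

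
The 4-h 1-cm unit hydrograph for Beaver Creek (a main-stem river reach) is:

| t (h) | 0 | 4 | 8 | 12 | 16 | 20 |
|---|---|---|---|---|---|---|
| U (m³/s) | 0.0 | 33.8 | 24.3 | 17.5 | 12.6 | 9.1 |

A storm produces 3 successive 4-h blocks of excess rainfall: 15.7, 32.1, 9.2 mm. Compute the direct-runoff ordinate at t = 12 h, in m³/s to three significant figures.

Q ≈ 137 m³/s

By discrete convolution, Q_j = Σ (P_i / 10 mm) · U_{j−i}.
At t = 12 h (j=3): Q = (15.7/10)·17.5 + (32.1/10)·24.3 + (9.2/10)·33.8 = 137 m³/s.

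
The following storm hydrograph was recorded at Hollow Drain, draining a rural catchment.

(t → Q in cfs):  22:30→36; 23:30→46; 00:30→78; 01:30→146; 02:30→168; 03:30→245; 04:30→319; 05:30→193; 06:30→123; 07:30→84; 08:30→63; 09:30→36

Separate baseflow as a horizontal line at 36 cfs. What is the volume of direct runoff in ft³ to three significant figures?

Direct-runoff ordinates (Q − Q_b): 0.0, 10.0, 42.0, 110.0, 132.0, 209.0, 283.0, 157.0, 87.0, 48.0, 27.0, 0.0 cfs.
ΣQ_DR = 1105 cfs.
With Δt = 1 h = 3600 s, V = ΣQ_DR · Δt = 1105 × 3600 = 3.98 × 10^6 ft³.

V ≈ 3.98 × 10^6 ft³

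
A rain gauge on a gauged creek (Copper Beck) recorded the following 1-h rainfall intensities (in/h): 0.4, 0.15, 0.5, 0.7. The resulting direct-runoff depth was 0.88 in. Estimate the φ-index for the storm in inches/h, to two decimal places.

Only the 3 blocks with intensity above φ contribute runoff: 0.4, 0.5, 0.7 in/h.
Σ(I−φ)·Δt = d  ⇒  (0.4+0.5+0.7 − 3φ)·1 = 0.88
φ = (1.600 − 0.88/1) / 3 = 0.24 in/h.

φ ≈ 0.24 in/h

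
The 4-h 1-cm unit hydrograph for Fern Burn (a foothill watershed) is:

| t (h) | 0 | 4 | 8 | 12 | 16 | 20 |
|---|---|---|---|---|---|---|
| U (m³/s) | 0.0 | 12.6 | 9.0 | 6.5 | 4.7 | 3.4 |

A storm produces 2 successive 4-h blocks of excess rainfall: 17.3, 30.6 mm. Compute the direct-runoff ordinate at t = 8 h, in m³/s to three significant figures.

Q ≈ 54.1 m³/s

By discrete convolution, Q_j = Σ (P_i / 10 mm) · U_{j−i}.
At t = 8 h (j=2): Q = (17.3/10)·9.0 + (30.6/10)·12.6 = 54.1 m³/s.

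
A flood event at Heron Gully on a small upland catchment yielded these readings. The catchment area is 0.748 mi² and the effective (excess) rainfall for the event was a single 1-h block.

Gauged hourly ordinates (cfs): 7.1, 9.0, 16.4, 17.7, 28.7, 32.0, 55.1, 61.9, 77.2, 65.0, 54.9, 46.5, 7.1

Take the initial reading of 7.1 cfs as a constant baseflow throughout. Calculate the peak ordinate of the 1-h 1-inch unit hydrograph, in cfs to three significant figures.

U_p ≈ 87.6 cfs

Direct runoff: 0.0, 1.9, 9.3, 10.6, 21.6, 24.9, 48.0, 54.8, 70.1, 57.9, 47.8, 39.4, 0.0 cfs; ΣQ_DR = 386.3 cfs, peak = 70.1 cfs.
Runoff depth d = ΣQ_DR·Δt / A = 386.3 × 3600 / (0.748 mi²) = 0.8003 in.
The 1-inch UH is the DRH scaled by (1 in)/d, so U_p = 70.1 × 1/0.8003 = 87.6 cfs.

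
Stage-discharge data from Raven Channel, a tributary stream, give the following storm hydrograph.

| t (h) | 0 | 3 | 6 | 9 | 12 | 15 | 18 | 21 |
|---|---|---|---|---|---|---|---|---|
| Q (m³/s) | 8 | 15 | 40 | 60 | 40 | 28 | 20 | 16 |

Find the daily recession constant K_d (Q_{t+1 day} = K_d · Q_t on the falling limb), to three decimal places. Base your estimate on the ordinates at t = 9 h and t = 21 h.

K_d ≈ 0.071

Between t = 9 h and t = 21 h the flow falls from 60 to 16 m³/s over 4×3 h = 12 h.
Per-interval ratio K = (16/60)^(1/4) = 0.7186; K_d = K^(24/3) = 0.071.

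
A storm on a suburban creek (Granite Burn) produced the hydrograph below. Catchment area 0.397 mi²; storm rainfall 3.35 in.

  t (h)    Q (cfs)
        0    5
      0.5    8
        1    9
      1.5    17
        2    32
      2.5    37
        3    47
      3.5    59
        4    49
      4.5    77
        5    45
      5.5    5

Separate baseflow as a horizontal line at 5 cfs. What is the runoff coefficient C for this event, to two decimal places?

C ≈ 0.19

ΣQ_DR = 330.0 cfs; V = ΣQ_DR·Δt = 5.940 × 10^5 ft³.
Runoff depth d = V / A = 0.6440 in.
C = d / P = 0.6440 / 3.35 = 0.19.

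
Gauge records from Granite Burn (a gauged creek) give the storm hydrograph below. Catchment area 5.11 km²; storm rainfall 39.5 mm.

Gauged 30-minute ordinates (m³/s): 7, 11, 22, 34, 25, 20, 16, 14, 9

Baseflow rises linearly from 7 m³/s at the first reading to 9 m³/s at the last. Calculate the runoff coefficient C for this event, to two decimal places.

C ≈ 0.77

ΣQ_DR = 86.00 m³/s; V = ΣQ_DR·Δt = 1.548 × 10^5 m³.
Runoff depth d = V / A = 30.29 mm.
C = d / P = 30.29 / 39.5 = 0.77.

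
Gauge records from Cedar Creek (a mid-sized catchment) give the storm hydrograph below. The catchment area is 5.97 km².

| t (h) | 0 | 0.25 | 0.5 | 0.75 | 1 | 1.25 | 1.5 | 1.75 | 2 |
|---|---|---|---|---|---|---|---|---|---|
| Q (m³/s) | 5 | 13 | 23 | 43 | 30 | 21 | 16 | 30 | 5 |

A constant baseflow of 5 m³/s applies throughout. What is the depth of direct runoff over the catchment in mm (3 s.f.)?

Direct runoff: 0.0, 8.0, 18.0, 38.0, 25.0, 16.0, 11.0, 25.0, 0.0 m³/s; ΣQ_DR = 141.0 m³/s.
V = ΣQ_DR · Δt = 141.0 × 900 s = 1.269 × 10^5 m³.
Over A = 5.97 km², depth = V / A = 21.3 mm.

d ≈ 21.3 mm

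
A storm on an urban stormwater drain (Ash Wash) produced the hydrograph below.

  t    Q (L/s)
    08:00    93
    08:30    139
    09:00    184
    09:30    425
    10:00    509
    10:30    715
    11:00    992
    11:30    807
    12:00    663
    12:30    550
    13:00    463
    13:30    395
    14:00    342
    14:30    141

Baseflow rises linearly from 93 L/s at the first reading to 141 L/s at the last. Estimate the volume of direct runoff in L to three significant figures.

Direct-runoff ordinates (Q − Q_b): 0.00, 42.31, 83.62, 320.92, 401.23, 603.54, 876.85, 688.15, 540.46, 423.77, 333.08, 261.38, 204.69, 0.00 L/s.
ΣQ_DR = 4780 L/s.
With Δt = 0.5 h = 1800 s, V = ΣQ_DR · Δt = 4780 × 1800 = 8.60 × 10^6 L.

V ≈ 8.60 × 10^6 L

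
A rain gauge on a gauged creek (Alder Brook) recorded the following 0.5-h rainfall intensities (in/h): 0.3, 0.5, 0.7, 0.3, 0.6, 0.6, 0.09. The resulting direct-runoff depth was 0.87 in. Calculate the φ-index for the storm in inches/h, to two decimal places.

φ ≈ 0.21 in/h

Only the 6 blocks with intensity above φ contribute runoff: 0.3, 0.5, 0.7, 0.3, 0.6, 0.6 in/h.
Σ(I−φ)·Δt = d  ⇒  (0.3+0.5+0.7+0.3+0.6+0.6 − 6φ)·0.5 = 0.87
φ = (3.000 − 0.87/0.5) / 6 = 0.21 in/h.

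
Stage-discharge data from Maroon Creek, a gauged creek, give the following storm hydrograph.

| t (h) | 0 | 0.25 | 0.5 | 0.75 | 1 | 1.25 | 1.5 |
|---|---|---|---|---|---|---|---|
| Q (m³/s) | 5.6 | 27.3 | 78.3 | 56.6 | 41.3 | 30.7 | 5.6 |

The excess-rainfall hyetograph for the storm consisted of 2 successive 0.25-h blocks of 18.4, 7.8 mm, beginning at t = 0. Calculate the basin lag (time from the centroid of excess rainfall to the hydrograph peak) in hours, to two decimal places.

t_L ≈ 0.30 h

Centroid of excess rainfall: t_c = Σ P_i·t̄_i / ΣP_i = 0.1994 h (block centres at 0.125, 0.375 h).
Hydrograph peak occurs at t = 0.5 h, so basin lag t_L = 0.5 − 0.1994 = 0.30 h.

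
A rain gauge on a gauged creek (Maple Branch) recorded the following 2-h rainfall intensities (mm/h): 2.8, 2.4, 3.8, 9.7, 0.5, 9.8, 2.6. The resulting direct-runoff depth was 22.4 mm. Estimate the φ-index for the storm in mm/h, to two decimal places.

Only the 2 blocks with intensity above φ contribute runoff: 9.7, 9.8 mm/h.
Σ(I−φ)·Δt = d  ⇒  (9.7+9.8 − 2φ)·2 = 22.4
φ = (19.50 − 22.4/2) / 2 = 4.15 mm/h.

φ ≈ 4.15 mm/h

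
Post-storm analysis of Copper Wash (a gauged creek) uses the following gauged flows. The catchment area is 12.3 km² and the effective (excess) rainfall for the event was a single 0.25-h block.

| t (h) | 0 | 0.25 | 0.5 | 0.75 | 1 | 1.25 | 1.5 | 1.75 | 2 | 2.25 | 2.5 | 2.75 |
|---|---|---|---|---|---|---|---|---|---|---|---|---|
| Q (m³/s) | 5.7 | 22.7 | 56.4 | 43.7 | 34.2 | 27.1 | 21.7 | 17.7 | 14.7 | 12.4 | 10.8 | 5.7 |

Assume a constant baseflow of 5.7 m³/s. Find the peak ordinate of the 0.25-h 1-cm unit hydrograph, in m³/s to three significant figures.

U_p ≈ 33.9 m³/s

Direct runoff: 0.0, 17.0, 50.7, 38.0, 28.5, 21.4, 16.0, 12.0, 9.0, 6.7, 5.1, 0.0 m³/s; ΣQ_DR = 204.4 m³/s, peak = 50.7 m³/s.
Runoff depth d = ΣQ_DR·Δt / A = 204.4 × 900 / (12.3 km²) = 14.96 mm.
The 1-cm UH is the DRH scaled by (10 mm)/d, so U_p = 50.7 × 10/14.96 = 33.9 m³/s.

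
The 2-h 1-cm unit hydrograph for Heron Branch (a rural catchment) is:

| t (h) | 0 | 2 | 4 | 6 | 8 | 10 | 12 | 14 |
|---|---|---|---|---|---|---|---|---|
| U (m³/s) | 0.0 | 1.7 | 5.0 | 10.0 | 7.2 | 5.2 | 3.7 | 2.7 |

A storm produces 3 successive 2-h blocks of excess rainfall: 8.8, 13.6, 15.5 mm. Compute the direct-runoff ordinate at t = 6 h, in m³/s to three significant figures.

By discrete convolution, Q_j = Σ (P_i / 10 mm) · U_{j−i}.
At t = 6 h (j=3): Q = (8.8/10)·10.0 + (13.6/10)·5.0 + (15.5/10)·1.7 = 18.2 m³/s.

Q ≈ 18.2 m³/s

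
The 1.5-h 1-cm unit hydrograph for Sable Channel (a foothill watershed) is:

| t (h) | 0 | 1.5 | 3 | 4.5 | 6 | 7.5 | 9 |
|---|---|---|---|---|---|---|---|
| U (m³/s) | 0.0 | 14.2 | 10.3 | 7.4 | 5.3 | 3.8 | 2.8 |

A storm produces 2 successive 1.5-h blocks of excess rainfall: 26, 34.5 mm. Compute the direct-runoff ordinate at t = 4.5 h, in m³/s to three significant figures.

Q ≈ 54.8 m³/s

By discrete convolution, Q_j = Σ (P_i / 10 mm) · U_{j−i}.
At t = 4.5 h (j=3): Q = (26/10)·7.4 + (34.5/10)·10.3 = 54.8 m³/s.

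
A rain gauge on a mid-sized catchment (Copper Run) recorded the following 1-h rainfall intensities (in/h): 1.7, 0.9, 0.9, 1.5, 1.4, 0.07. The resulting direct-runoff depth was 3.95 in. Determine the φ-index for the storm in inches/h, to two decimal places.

φ ≈ 0.49 in/h

Only the 5 blocks with intensity above φ contribute runoff: 1.7, 0.9, 0.9, 1.5, 1.4 in/h.
Σ(I−φ)·Δt = d  ⇒  (1.7+0.9+0.9+1.5+1.4 − 5φ)·1 = 3.95
φ = (6.400 − 3.95/1) / 5 = 0.49 in/h.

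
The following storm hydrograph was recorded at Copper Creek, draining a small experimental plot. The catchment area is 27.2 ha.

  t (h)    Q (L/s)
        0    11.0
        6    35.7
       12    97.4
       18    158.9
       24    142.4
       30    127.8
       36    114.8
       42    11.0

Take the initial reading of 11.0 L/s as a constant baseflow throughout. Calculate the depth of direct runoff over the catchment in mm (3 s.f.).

Direct runoff: 0.0, 24.7, 86.4, 147.9, 131.4, 116.8, 103.8, 0.0 L/s; ΣQ_DR = 611.0 L/s.
V = ΣQ_DR · Δt = 611.0 × 21600 s = 1.320 × 10^7 L.
Over A = 27.2 ha, depth = V / A = 48.5 mm.

d ≈ 48.5 mm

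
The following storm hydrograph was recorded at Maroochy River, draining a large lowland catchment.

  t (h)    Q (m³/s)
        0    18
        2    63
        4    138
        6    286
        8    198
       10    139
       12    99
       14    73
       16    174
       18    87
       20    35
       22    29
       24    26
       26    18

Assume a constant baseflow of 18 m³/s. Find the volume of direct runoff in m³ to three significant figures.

V ≈ 8.14 × 10^6 m³

Direct-runoff ordinates (Q − Q_b): 0.0, 45.0, 120.0, 268.0, 180.0, 121.0, 81.0, 55.0, 156.0, 69.0, 17.0, 11.0, 8.0, 0.0 m³/s.
ΣQ_DR = 1131 m³/s.
With Δt = 2 h = 7200 s, V = ΣQ_DR · Δt = 1131 × 7200 = 8.14 × 10^6 m³.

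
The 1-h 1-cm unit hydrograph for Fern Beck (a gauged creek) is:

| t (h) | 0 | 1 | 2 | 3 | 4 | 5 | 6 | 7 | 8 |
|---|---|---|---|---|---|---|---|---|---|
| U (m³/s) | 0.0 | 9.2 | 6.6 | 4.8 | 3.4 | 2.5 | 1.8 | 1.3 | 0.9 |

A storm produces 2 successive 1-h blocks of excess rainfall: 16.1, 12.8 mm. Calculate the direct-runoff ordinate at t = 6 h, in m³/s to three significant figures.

Q ≈ 6.10 m³/s

By discrete convolution, Q_j = Σ (P_i / 10 mm) · U_{j−i}.
At t = 6 h (j=6): Q = (16.1/10)·1.8 + (12.8/10)·2.5 = 6.10 m³/s.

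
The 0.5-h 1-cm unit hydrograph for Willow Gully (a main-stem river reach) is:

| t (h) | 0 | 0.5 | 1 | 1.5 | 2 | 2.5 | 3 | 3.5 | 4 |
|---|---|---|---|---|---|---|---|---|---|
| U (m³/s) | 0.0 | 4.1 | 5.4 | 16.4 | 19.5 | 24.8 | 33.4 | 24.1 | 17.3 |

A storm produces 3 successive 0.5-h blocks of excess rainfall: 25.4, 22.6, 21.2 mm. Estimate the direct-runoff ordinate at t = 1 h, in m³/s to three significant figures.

By discrete convolution, Q_j = Σ (P_i / 10 mm) · U_{j−i}.
At t = 1 h (j=2): Q = (25.4/10)·5.4 + (22.6/10)·4.1 + (21.2/10)·0.0 = 23.0 m³/s.

Q ≈ 23.0 m³/s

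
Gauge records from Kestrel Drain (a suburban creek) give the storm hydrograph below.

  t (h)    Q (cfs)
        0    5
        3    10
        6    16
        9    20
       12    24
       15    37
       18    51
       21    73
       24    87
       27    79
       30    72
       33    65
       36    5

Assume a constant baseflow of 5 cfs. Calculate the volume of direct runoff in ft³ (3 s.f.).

Direct-runoff ordinates (Q − Q_b): 0.0, 5.0, 11.0, 15.0, 19.0, 32.0, 46.0, 68.0, 82.0, 74.0, 67.0, 60.0, 0.0 cfs.
ΣQ_DR = 479.0 cfs.
With Δt = 3 h = 10800 s, V = ΣQ_DR · Δt = 479.0 × 10800 = 5.17 × 10^6 ft³.

V ≈ 5.17 × 10^6 ft³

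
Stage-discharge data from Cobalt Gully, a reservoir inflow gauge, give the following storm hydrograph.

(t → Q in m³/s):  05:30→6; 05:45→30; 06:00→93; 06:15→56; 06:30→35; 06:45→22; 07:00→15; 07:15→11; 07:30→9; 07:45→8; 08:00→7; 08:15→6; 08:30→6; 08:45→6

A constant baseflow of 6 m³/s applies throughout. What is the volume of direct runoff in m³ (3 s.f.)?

Direct-runoff ordinates (Q − Q_b): 0.0, 24.0, 87.0, 50.0, 29.0, 16.0, 9.0, 5.0, 3.0, 2.0, 1.0, 0.0, 0.0, 0.0 m³/s.
ΣQ_DR = 226.0 m³/s.
With Δt = 0.25 h = 900 s, V = ΣQ_DR · Δt = 226.0 × 900 = 2.03 × 10^5 m³.

V ≈ 2.03 × 10^5 m³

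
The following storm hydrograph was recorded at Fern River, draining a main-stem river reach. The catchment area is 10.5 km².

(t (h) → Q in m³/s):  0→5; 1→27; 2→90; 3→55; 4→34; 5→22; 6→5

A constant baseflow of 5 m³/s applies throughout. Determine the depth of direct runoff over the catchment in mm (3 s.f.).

d ≈ 69.6 mm

Direct runoff: 0.0, 22.0, 85.0, 50.0, 29.0, 17.0, 0.0 m³/s; ΣQ_DR = 203.0 m³/s.
V = ΣQ_DR · Δt = 203.0 × 3600 s = 7.308 × 10^5 m³.
Over A = 10.5 km², depth = V / A = 69.6 mm.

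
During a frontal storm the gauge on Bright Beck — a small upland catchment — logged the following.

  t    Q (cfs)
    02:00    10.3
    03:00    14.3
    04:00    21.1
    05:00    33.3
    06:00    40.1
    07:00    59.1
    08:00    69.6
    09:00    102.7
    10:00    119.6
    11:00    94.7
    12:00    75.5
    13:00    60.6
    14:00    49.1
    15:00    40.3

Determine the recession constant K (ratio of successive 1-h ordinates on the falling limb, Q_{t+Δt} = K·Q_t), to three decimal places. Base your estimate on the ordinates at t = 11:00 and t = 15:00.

Using the recession-limb readings at t = 11:00 and t = 15:00: Q falls from 94.7 to 40.3 cfs over 4 intervals.
K = (Q₂/Q₁)^(1/4) = (40.3/94.7)^(1/4) = 0.808.

K ≈ 0.808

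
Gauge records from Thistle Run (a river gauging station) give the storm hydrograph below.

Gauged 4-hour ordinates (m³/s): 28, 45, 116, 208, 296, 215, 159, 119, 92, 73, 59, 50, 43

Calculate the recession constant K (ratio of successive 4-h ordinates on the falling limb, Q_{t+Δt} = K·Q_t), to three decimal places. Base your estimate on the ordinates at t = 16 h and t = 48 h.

Using the recession-limb readings at t = 16 h and t = 48 h: Q falls from 296 to 43 m³/s over 8 intervals.
K = (Q₂/Q₁)^(1/8) = (43/296)^(1/8) = 0.786.

K ≈ 0.786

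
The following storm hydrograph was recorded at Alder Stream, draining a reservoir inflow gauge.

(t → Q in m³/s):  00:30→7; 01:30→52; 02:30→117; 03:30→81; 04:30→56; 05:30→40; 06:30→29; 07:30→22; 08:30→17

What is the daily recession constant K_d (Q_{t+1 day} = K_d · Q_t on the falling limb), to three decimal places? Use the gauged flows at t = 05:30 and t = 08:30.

K_d ≈ 0.001

Between t = 05:30 and t = 08:30 the flow falls from 40 to 17 m³/s over 3×1 h = 3 h.
Per-interval ratio K = (17/40)^(1/3) = 0.7518; K_d = K^(24/1) = 0.001.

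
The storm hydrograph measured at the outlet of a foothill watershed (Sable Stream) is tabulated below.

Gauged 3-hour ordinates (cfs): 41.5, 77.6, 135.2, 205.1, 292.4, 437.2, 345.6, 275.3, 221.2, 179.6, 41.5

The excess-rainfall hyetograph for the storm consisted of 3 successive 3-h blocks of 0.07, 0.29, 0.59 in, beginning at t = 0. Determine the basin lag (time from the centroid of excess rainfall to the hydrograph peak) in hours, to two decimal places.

Centroid of excess rainfall: t_c = Σ P_i·t̄_i / ΣP_i = 6.1421 h (block centres at 1.5, 4.5, 7.5 h).
Hydrograph peak occurs at t = 15 h, so basin lag t_L = 15 − 6.1421 = 8.86 h.

t_L ≈ 8.86 h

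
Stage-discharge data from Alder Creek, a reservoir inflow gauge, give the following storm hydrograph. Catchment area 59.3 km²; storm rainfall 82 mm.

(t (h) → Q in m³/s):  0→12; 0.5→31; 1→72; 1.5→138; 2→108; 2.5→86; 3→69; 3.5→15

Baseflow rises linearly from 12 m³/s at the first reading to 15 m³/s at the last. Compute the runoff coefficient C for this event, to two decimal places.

C ≈ 0.16

ΣQ_DR = 423.0 m³/s; V = ΣQ_DR·Δt = 7.614 × 10^5 m³.
Runoff depth d = V / A = 12.84 mm.
C = d / P = 12.84 / 82 = 0.16.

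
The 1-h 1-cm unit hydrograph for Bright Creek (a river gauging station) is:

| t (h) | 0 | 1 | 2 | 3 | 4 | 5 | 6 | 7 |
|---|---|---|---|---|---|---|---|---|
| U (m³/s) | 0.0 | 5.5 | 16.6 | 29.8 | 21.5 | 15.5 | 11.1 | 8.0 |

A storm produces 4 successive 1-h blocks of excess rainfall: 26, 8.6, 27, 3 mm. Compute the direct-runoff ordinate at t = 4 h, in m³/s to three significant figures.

By discrete convolution, Q_j = Σ (P_i / 10 mm) · U_{j−i}.
At t = 4 h (j=4): Q = (26/10)·21.5 + (8.6/10)·29.8 + (27/10)·16.6 + (3/10)·5.5 = 128 m³/s.

Q ≈ 128 m³/s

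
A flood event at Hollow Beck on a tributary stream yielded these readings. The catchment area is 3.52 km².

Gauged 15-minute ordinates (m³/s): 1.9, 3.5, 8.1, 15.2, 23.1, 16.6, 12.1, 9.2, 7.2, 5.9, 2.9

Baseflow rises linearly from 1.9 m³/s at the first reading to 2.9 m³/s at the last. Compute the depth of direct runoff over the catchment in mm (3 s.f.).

d ≈ 20.3 mm

Direct runoff: 0.00, 1.50, 6.00, 13.00, 20.80, 14.20, 9.60, 6.60, 4.50, 3.10, 0.00 m³/s; ΣQ_DR = 79.30 m³/s.
V = ΣQ_DR · Δt = 79.30 × 900 s = 71370 m³.
Over A = 3.52 km², depth = V / A = 20.3 mm.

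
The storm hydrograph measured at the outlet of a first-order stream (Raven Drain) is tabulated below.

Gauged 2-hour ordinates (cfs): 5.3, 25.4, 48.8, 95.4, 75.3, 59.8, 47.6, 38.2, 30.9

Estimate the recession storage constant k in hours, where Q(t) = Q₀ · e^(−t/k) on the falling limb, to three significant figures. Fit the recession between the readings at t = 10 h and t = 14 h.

On the falling limb, Q drops from 59.8 to 38.2 cfs between t = 10 h and t = 14 h (Δt = 4 h).
k = −Δt / ln(Q₂/Q₁) = −4 / ln(38.2/59.8) = 8.93 h.

k ≈ 8.93 h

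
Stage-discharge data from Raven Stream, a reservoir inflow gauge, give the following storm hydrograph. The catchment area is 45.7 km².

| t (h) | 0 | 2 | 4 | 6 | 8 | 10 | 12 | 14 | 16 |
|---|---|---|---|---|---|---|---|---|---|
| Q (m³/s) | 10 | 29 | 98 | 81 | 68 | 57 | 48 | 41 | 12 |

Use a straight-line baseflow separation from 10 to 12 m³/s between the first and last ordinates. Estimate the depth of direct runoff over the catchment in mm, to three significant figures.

d ≈ 54.4 mm

Direct runoff: 0.00, 18.75, 87.50, 70.25, 57.00, 45.75, 36.50, 29.25, 0.00 m³/s; ΣQ_DR = 345.0 m³/s.
V = ΣQ_DR · Δt = 345.0 × 7200 s = 2.484 × 10^6 m³.
Over A = 45.7 km², depth = V / A = 54.4 mm.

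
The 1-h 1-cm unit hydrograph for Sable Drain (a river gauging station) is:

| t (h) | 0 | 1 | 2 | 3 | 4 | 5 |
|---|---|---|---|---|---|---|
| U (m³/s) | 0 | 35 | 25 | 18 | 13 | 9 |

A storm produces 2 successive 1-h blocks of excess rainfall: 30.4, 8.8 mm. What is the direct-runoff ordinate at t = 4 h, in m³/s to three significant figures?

Q ≈ 55.4 m³/s

By discrete convolution, Q_j = Σ (P_i / 10 mm) · U_{j−i}.
At t = 4 h (j=4): Q = (30.4/10)·13 + (8.8/10)·18 = 55.4 m³/s.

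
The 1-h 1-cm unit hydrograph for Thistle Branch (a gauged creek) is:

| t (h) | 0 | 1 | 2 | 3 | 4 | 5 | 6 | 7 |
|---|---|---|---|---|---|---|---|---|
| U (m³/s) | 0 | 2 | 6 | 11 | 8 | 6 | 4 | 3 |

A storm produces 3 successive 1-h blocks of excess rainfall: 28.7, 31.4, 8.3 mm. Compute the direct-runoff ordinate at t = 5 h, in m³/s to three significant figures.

Q ≈ 51.5 m³/s

By discrete convolution, Q_j = Σ (P_i / 10 mm) · U_{j−i}.
At t = 5 h (j=5): Q = (28.7/10)·6 + (31.4/10)·8 + (8.3/10)·11 = 51.5 m³/s.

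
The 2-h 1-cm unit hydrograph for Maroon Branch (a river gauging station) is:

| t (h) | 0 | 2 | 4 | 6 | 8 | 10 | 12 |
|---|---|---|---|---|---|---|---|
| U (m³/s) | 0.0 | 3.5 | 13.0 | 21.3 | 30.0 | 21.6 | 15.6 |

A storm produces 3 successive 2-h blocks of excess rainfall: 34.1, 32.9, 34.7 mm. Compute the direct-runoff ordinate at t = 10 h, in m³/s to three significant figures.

Q ≈ 246 m³/s

By discrete convolution, Q_j = Σ (P_i / 10 mm) · U_{j−i}.
At t = 10 h (j=5): Q = (34.1/10)·21.6 + (32.9/10)·30.0 + (34.7/10)·21.3 = 246 m³/s.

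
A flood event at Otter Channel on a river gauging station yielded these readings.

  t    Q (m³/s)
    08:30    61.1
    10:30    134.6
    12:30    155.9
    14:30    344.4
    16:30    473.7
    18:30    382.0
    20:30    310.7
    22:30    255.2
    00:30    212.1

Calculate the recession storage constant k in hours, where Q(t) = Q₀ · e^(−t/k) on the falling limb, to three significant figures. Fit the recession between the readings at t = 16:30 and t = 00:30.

k ≈ 9.96 h

On the falling limb, Q drops from 473.7 to 212.1 m³/s between t = 16:30 and t = 00:30 (Δt = 8 h).
k = −Δt / ln(Q₂/Q₁) = −8 / ln(212.1/473.7) = 9.96 h.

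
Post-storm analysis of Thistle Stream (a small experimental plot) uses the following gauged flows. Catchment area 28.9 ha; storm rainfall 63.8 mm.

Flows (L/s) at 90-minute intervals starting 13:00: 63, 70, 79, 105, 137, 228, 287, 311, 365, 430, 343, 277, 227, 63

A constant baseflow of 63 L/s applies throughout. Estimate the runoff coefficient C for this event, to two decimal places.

ΣQ_DR = 2103 L/s; V = ΣQ_DR·Δt = 1.136 × 10^7 L.
Runoff depth d = V / A = 39.29 mm.
C = d / P = 39.29 / 63.8 = 0.62.

C ≈ 0.62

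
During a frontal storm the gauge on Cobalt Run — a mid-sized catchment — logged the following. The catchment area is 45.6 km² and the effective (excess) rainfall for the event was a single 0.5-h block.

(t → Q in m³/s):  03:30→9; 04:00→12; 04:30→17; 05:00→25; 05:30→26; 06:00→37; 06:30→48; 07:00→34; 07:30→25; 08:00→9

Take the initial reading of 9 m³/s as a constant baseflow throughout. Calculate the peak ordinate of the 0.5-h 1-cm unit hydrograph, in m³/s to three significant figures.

Direct runoff: 0.0, 3.0, 8.0, 16.0, 17.0, 28.0, 39.0, 25.0, 16.0, 0.0 m³/s; ΣQ_DR = 152.0 m³/s, peak = 39.0 m³/s.
Runoff depth d = ΣQ_DR·Δt / A = 152.0 × 1800 / (45.6 km²) = 6.000 mm.
The 1-cm UH is the DRH scaled by (10 mm)/d, so U_p = 39.0 × 10/6.000 = 65.0 m³/s.

U_p ≈ 65.0 m³/s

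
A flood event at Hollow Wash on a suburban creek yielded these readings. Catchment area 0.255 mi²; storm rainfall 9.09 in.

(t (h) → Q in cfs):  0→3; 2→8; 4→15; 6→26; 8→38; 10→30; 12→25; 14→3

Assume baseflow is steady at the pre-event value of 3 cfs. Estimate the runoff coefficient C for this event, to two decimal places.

C ≈ 0.17

ΣQ_DR = 124.0 cfs; V = ΣQ_DR·Δt = 8.928 × 10^5 ft³.
Runoff depth d = V / A = 1.507 in.
C = d / P = 1.507 / 9.09 = 0.17.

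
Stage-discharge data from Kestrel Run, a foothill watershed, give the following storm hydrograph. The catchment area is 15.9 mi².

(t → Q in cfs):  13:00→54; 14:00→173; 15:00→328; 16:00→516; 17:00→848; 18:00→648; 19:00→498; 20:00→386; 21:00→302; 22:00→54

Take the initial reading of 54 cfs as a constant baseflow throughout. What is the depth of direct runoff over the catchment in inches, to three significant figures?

d ≈ 0.318 in

Direct runoff: 0.0, 119.0, 274.0, 462.0, 794.0, 594.0, 444.0, 332.0, 248.0, 0.0 cfs; ΣQ_DR = 3267 cfs.
V = ΣQ_DR · Δt = 3267 × 3600 s = 1.176 × 10^7 ft³.
Over A = 15.9 mi², depth = V / A = 0.318 in.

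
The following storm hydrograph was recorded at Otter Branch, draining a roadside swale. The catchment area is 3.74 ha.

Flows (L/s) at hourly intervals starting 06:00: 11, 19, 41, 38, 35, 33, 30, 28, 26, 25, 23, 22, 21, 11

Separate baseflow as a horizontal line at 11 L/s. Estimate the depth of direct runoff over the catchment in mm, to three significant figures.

d ≈ 20.1 mm

Direct runoff: 0.0, 8.0, 30.0, 27.0, 24.0, 22.0, 19.0, 17.0, 15.0, 14.0, 12.0, 11.0, 10.0, 0.0 L/s; ΣQ_DR = 209.0 L/s.
V = ΣQ_DR · Δt = 209.0 × 3600 s = 7.524 × 10^5 L.
Over A = 3.74 ha, depth = V / A = 20.1 mm.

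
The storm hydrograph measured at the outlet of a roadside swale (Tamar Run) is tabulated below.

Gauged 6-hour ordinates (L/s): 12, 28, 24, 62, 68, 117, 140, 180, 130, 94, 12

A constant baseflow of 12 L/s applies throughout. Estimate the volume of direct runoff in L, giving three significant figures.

Direct-runoff ordinates (Q − Q_b): 0.0, 16.0, 12.0, 50.0, 56.0, 105.0, 128.0, 168.0, 118.0, 82.0, 0.0 L/s.
ΣQ_DR = 735.0 L/s.
With Δt = 6 h = 21600 s, V = ΣQ_DR · Δt = 735.0 × 21600 = 1.59 × 10^7 L.

V ≈ 1.59 × 10^7 L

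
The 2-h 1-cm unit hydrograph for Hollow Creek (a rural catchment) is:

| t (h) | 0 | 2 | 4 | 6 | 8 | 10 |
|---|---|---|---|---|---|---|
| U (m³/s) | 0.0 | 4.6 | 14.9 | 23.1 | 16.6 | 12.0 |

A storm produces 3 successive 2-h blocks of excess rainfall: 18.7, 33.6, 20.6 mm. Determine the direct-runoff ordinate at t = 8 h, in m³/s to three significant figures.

By discrete convolution, Q_j = Σ (P_i / 10 mm) · U_{j−i}.
At t = 8 h (j=4): Q = (18.7/10)·16.6 + (33.6/10)·23.1 + (20.6/10)·14.9 = 139 m³/s.

Q ≈ 139 m³/s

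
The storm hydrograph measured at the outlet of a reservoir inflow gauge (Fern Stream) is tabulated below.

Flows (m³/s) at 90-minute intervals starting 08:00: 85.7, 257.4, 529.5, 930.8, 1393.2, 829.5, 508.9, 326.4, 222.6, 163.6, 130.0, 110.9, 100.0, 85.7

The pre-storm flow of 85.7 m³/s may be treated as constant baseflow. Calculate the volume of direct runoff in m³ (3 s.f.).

V ≈ 2.42 × 10^7 m³

Direct-runoff ordinates (Q − Q_b): 0.0, 171.7, 443.8, 845.1, 1307.5, 743.8, 423.2, 240.7, 136.9, 77.9, 44.3, 25.2, 14.3, 0.0 m³/s.
ΣQ_DR = 4474 m³/s.
With Δt = 1.5 h = 5400 s, V = ΣQ_DR · Δt = 4474 × 5400 = 2.42 × 10^7 m³.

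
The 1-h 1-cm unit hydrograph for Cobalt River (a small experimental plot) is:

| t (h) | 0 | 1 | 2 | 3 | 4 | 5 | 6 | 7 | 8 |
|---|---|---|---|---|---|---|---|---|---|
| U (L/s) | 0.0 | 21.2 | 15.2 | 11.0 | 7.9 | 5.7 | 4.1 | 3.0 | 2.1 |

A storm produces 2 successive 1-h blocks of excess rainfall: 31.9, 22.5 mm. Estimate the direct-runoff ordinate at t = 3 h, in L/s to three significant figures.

Q ≈ 69.3 L/s

By discrete convolution, Q_j = Σ (P_i / 10 mm) · U_{j−i}.
At t = 3 h (j=3): Q = (31.9/10)·11.0 + (22.5/10)·15.2 = 69.3 L/s.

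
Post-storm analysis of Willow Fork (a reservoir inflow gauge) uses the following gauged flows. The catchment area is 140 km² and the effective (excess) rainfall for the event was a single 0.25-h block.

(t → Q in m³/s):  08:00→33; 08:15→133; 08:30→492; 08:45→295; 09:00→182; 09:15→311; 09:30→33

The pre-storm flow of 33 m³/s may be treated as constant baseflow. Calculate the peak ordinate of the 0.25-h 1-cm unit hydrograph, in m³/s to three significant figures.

U_p ≈ 572 m³/s

Direct runoff: 0.0, 100.0, 459.0, 262.0, 149.0, 278.0, 0.0 m³/s; ΣQ_DR = 1248 m³/s, peak = 459.0 m³/s.
Runoff depth d = ΣQ_DR·Δt / A = 1248 × 900 / (140 km²) = 8.023 mm.
The 1-cm UH is the DRH scaled by (10 mm)/d, so U_p = 459.0 × 10/8.023 = 572 m³/s.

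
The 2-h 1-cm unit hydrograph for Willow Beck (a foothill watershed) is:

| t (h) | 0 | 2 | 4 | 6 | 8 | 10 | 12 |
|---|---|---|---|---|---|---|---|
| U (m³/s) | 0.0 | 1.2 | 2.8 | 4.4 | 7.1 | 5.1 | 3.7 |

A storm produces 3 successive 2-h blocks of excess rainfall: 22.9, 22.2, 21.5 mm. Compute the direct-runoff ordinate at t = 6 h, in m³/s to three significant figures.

Q ≈ 18.9 m³/s

By discrete convolution, Q_j = Σ (P_i / 10 mm) · U_{j−i}.
At t = 6 h (j=3): Q = (22.9/10)·4.4 + (22.2/10)·2.8 + (21.5/10)·1.2 = 18.9 m³/s.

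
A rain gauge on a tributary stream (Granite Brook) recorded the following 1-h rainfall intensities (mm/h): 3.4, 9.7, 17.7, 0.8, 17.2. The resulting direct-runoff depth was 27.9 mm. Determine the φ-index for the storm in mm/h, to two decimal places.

φ ≈ 5.57 mm/h

Only the 3 blocks with intensity above φ contribute runoff: 9.7, 17.7, 17.2 mm/h.
Σ(I−φ)·Δt = d  ⇒  (9.7+17.7+17.2 − 3φ)·1 = 27.9
φ = (44.60 − 27.9/1) / 3 = 5.57 mm/h.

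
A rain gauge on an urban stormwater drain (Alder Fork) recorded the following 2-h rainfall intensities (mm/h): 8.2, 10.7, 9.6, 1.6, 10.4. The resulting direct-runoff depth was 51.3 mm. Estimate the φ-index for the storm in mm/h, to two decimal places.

Only the 4 blocks with intensity above φ contribute runoff: 8.2, 10.7, 9.6, 10.4 mm/h.
Σ(I−φ)·Δt = d  ⇒  (8.2+10.7+9.6+10.4 − 4φ)·2 = 51.3
φ = (38.90 − 51.3/2) / 4 = 3.31 mm/h.

φ ≈ 3.31 mm/h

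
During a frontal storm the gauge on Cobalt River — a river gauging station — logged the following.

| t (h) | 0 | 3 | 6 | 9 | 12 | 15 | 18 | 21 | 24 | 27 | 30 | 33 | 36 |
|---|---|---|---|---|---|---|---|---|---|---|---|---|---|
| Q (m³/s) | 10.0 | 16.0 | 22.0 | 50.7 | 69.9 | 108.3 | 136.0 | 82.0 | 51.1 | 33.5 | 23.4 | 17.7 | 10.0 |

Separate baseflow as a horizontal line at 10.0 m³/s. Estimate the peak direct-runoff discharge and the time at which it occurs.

Q_p = 126.0 m³/s at t = 18 h

Subtracting baseflow gives direct-runoff ordinates: 0.0, 6.0, 12.0, 40.7, 59.9, 98.3, 126.0, 72.0, 41.1, 23.5, 13.4, 7.7, 0.0 m³/s.
The maximum is 126.0 m³/s, occurring at the reading for t = 18 h.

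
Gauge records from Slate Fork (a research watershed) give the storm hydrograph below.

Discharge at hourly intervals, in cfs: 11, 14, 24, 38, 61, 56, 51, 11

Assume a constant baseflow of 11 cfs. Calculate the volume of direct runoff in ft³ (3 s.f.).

Direct-runoff ordinates (Q − Q_b): 0.0, 3.0, 13.0, 27.0, 50.0, 45.0, 40.0, 0.0 cfs.
ΣQ_DR = 178.0 cfs.
With Δt = 1 h = 3600 s, V = ΣQ_DR · Δt = 178.0 × 3600 = 6.41 × 10^5 ft³.

V ≈ 6.41 × 10^5 ft³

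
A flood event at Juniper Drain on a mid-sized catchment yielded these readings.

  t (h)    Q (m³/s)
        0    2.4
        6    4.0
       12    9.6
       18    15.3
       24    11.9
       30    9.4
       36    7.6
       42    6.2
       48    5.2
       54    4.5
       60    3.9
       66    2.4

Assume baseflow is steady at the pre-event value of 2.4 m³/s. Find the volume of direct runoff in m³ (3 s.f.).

Direct-runoff ordinates (Q − Q_b): 0.0, 1.6, 7.2, 12.9, 9.5, 7.0, 5.2, 3.8, 2.8, 2.1, 1.5, 0.0 m³/s.
ΣQ_DR = 53.60 m³/s.
With Δt = 6 h = 21600 s, V = ΣQ_DR · Δt = 53.60 × 21600 = 1.16 × 10^6 m³.

V ≈ 1.16 × 10^6 m³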